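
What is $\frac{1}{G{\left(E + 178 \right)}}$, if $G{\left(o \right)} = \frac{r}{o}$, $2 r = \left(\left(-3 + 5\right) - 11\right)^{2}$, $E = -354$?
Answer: $- \frac{352}{81} \approx -4.3457$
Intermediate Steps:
$r = \frac{81}{2}$ ($r = \frac{\left(\left(-3 + 5\right) - 11\right)^{2}}{2} = \frac{\left(2 - 11\right)^{2}}{2} = \frac{\left(-9\right)^{2}}{2} = \frac{1}{2} \cdot 81 = \frac{81}{2} \approx 40.5$)
$G{\left(o \right)} = \frac{81}{2 o}$
$\frac{1}{G{\left(E + 178 \right)}} = \frac{1}{\frac{81}{2} \frac{1}{-354 + 178}} = \frac{1}{\frac{81}{2} \frac{1}{-176}} = \frac{1}{\frac{81}{2} \left(- \frac{1}{176}\right)} = \frac{1}{- \frac{81}{352}} = - \frac{352}{81}$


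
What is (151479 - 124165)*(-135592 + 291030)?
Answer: 4245633532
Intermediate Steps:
(151479 - 124165)*(-135592 + 291030) = 27314*155438 = 4245633532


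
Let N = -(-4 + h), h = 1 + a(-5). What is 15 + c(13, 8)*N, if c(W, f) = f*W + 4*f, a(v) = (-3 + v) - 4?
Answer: 2055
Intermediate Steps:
a(v) = -7 + v
c(W, f) = 4*f + W*f (c(W, f) = W*f + 4*f = 4*f + W*f)
h = -11 (h = 1 + (-7 - 5) = 1 - 12 = -11)
N = 15 (N = -(-4 - 11) = -1*(-15) = 15)
15 + c(13, 8)*N = 15 + (8*(4 + 13))*15 = 15 + (8*17)*15 = 15 + 136*15 = 15 + 2040 = 2055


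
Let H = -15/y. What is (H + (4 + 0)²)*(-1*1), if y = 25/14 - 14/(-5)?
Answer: -1362/107 ≈ -12.729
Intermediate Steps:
y = 321/70 (y = 25*(1/14) - 14*(-⅕) = 25/14 + 14/5 = 321/70 ≈ 4.5857)
H = -350/107 (H = -15/321/70 = -15*70/321 = -350/107 ≈ -3.2710)
(H + (4 + 0)²)*(-1*1) = (-350/107 + (4 + 0)²)*(-1*1) = (-350/107 + 4²)*(-1) = (-350/107 + 16)*(-1) = (1362/107)*(-1) = -1362/107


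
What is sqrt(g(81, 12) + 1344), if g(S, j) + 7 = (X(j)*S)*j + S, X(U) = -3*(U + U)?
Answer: I*sqrt(68566) ≈ 261.85*I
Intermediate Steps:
X(U) = -6*U
g(S, j) = -7 + S - 6*S*j**2 (g(S, j) = -7 + (((-6*j)*S)*j + S) = -7 + ((-6*S*j)*j + S) = -7 + (-6*S*j**2 + S) = -7 + (S - 6*S*j**2) = -7 + S - 6*S*j**2)
sqrt(g(81, 12) + 1344) = sqrt((-7 + 81 - 6*81*12**2) + 1344) = sqrt((-7 + 81 - 6*81*144) + 1344) = sqrt((-7 + 81 - 69984) + 1344) = sqrt(-69910 + 1344) = sqrt(-68566) = I*sqrt(68566)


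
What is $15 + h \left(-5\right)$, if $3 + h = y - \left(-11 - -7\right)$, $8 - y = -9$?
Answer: $-75$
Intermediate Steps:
$y = 17$ ($y = 8 - -9 = 8 + 9 = 17$)
$h = 18$ ($h = -3 + \left(17 - \left(-11 - -7\right)\right) = -3 + \left(17 - \left(-11 + 7\right)\right) = -3 + \left(17 - -4\right) = -3 + \left(17 + 4\right) = -3 + 21 = 18$)
$15 + h \left(-5\right) = 15 + 18 \left(-5\right) = 15 - 90 = -75$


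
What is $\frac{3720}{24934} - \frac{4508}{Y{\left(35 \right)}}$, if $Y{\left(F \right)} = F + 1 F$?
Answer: $- \frac{4005074}{62335} \approx -64.251$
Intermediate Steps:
$Y{\left(F \right)} = 2 F$ ($Y{\left(F \right)} = F + F = 2 F$)
$\frac{3720}{24934} - \frac{4508}{Y{\left(35 \right)}} = \frac{3720}{24934} - \frac{4508}{2 \cdot 35} = 3720 \cdot \frac{1}{24934} - \frac{4508}{70} = \frac{1860}{12467} - \frac{322}{5} = - \frac{4005074}{62335}$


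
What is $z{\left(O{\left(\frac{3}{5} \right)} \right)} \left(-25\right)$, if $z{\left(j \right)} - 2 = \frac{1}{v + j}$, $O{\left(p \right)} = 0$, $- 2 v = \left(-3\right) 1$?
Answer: $- \frac{200}{3} \approx -66.667$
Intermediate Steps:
$v = \frac{3}{2}$ ($v = - \frac{\left(-3\right) 1}{2} = \left(- \frac{1}{2}\right) \left(-3\right) = \frac{3}{2} \approx 1.5$)
$z{\left(j \right)} = 2 + \frac{1}{\frac{3}{2} + j}$
$z{\left(O{\left(\frac{3}{5} \right)} \right)} \left(-25\right) = \frac{4 \left(2 + 0\right)}{3 + 2 \cdot 0} \left(-25\right) = 4 \frac{1}{3 + 0} \cdot 2 \left(-25\right) = 4 \cdot \frac{1}{3} \cdot 2 \left(-25\right) = \frac{8}{3} \left(-25\right) = - \frac{200}{3}$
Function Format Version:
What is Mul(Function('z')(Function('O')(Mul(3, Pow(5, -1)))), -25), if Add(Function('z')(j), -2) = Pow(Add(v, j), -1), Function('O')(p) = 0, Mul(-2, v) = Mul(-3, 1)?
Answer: Rational(-200, 3) ≈ -66.667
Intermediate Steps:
v = Rational(3, 2) (v = Mul(Rational(-1, 2), Mul(-3, 1)) = Mul(Rational(-1, 2), -3) = Rational(3, 2) ≈ 1.5000)
Function('z')(j) = Add(2, Pow(Add(Rational(3, 2), j), -1))
Mul(Function('z')(Function('O')(Mul(3, Pow(5, -1)))), -25) = Mul(Mul(4, Pow(Add(3, Mul(2, 0)), -1), Add(2, 0)), -25) = Mul(Mul(4, Pow(Add(3, 0), -1), 2), -25) = Mul(Mul(4, Pow(3, -1), 2), -25) = Mul(Mul(4, Rational(1, 3), 2), -25) = Mul(Rational(8, 3), -25) = Rational(-200, 3)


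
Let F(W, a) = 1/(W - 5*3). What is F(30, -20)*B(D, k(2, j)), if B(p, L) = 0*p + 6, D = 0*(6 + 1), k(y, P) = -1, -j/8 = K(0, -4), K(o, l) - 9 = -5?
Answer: ⅖ ≈ 0.40000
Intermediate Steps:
K(o, l) = 4 (K(o, l) = 9 - 5 = 4)
j = -32 (j = -8*4 = -32)
D = 0 (D = 0*7 = 0)
B(p, L) = 6 (B(p, L) = 0 + 6 = 6)
F(W, a) = 1/(-15 + W) (F(W, a) = 1/(W - 15) = 1/(-15 + W))
F(30, -20)*B(D, k(2, j)) = 6/(-15 + 30) = 6/15 = (1/15)*6 = ⅖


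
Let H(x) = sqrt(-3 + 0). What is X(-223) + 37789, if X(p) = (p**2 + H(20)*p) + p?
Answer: 87295 - 223*I*sqrt(3) ≈ 87295.0 - 386.25*I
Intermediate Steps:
H(x) = I*sqrt(3) (H(x) = sqrt(-3) = I*sqrt(3))
X(p) = p + p**2 + I*p*sqrt(3) (X(p) = (p**2 + (I*sqrt(3))*p) + p = (p**2 + I*p*sqrt(3)) + p = p + p**2 + I*p*sqrt(3))
X(-223) + 37789 = -223*(1 - 223 + I*sqrt(3)) + 37789 = -223*(-222 + I*sqrt(3)) + 37789 = (49506 - 223*I*sqrt(3)) + 37789 = 87295 - 223*I*sqrt(3)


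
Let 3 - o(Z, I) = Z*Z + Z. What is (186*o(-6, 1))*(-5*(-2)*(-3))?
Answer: 150660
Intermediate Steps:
o(Z, I) = 3 - Z - Z² (o(Z, I) = 3 - (Z*Z + Z) = 3 - (Z² + Z) = 3 - (Z + Z²) = 3 + (-Z - Z²) = 3 - Z - Z²)
(186*o(-6, 1))*(-5*(-2)*(-3)) = (186*(3 - 1*(-6) - 1*(-6)²))*(-5*(-2)*(-3)) = (186*(3 + 6 - 1*36))*(10*(-3)) = (186*(3 + 6 - 36))*(-30) = (186*(-27))*(-30) = -5022*(-30) = 150660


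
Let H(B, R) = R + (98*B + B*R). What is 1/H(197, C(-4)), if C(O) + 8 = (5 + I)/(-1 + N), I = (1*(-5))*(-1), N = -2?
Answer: 1/17062 ≈ 5.8610e-5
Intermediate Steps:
I = 5 (I = -5*(-1) = 5)
C(O) = -34/3 (C(O) = -8 + (5 + 5)/(-1 - 2) = -8 + 10/(-3) = -8 + 10*(-⅓) = -8 - 10/3 = -34/3)
H(B, R) = R + 98*B + B*R
1/H(197, C(-4)) = 1/(-34/3 + 98*197 + 197*(-34/3)) = 1/(-34/3 + 19306 - 6698/3) = 1/17062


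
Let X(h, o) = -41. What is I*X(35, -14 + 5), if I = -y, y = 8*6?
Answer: 1968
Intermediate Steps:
y = 48
I = -48 (I = -1*48 = -48)
I*X(35, -14 + 5) = -48*(-41) = 1968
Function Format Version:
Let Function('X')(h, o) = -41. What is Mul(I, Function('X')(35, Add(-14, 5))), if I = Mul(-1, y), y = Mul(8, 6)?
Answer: 1968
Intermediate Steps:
y = 48
I = -48 (I = Mul(-1, 48) = -48)
Mul(I, Function('X')(35, Add(-14, 5))) = Mul(-48, -41) = 1968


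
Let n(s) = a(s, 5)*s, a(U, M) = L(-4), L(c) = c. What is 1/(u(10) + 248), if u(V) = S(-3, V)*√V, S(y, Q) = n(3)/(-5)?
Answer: 155/38404 - 3*√10/76808 ≈ 0.0039125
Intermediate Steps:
a(U, M) = -4
n(s) = -4*s
S(y, Q) = 12/5 (S(y, Q) = -4*3/(-5) = -12*(-⅕) = 12/5)
u(V) = 12*√V/5
1/(u(10) + 248) = 1/(12*√10/5 + 248) = 1/(248 + 12*√10/5)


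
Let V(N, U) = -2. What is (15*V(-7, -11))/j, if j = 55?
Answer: -6/11 ≈ -0.54545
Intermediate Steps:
(15*V(-7, -11))/j = (15*(-2))/55 = -30*1/55 = -6/11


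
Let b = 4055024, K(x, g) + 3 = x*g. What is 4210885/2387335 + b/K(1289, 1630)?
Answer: 3705610447067/1003190157289 ≈ 3.6938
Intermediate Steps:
K(x, g) = -3 + g*x (K(x, g) = -3 + x*g = -3 + g*x)
4210885/2387335 + b/K(1289, 1630) = 4210885/2387335 + 4055024/(-3 + 1630*1289) = 4210885*(1/2387335) + 4055024/(-3 + 2101070) = 842177/477467 + 4055024/2101067 = 3705610447067/1003190157289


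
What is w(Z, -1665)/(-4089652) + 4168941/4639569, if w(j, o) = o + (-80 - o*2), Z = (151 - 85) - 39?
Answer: 5680721393889/6324740879996 ≈ 0.89817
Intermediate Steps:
Z = 27 (Z = 66 - 39 = 27)
w(j, o) = -80 - o (w(j, o) = o + (-80 - 2*o) = -80 - o)
w(Z, -1665)/(-4089652) + 4168941/4639569 = (-80 - 1*(-1665))/(-4089652) + 4168941/4639569 = (-80 + 1665)*(-1/4089652) + 4168941*(1/4639569) = 1585*(-1/4089652) + 1389647/1546523 = -1585/4089652 + 1389647/1546523 = 5680721393889/6324740879996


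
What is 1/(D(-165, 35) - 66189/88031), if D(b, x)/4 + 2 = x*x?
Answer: 88031/430581463 ≈ 0.00020445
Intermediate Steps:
D(b, x) = -8 + 4*x² (D(b, x) = -8 + 4*(x*x) = -8 + 4*x²)
1/(D(-165, 35) - 66189/88031) = 1/((-8 + 4*35²) - 66189/88031) = 1/((-8 + 4*1225) - 66189*1/88031) = 1/((-8 + 4900) - 66189/88031) = 1/(4892 - 66189/88031) = 1/(430581463/88031) = 88031/430581463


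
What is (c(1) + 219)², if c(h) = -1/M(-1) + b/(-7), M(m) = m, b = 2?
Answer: 2365444/49 ≈ 48274.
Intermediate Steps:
c(h) = 5/7 (c(h) = -1/(-1) + 2/(-7) = -1*(-1) + 2*(-⅐) = 1 - 2/7 = 5/7)
(c(1) + 219)² = (5/7 + 219)² = (1538/7)² = 2365444/49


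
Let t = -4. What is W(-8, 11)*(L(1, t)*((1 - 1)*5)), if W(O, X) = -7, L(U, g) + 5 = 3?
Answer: 0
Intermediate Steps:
L(U, g) = -2 (L(U, g) = -5 + 3 = -2)
W(-8, 11)*(L(1, t)*((1 - 1)*5)) = -(-14)*(1 - 1)*5 = -(-14)*0*5 = -(-14)*0 = -7*0 = 0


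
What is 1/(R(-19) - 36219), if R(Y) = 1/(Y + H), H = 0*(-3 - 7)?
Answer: -19/688162 ≈ -2.7610e-5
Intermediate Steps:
H = 0 (H = 0*(-10) = 0)
R(Y) = 1/Y (R(Y) = 1/(Y + 0) = 1/Y)
1/(R(-19) - 36219) = 1/(1/(-19) - 36219) = 1/(-1/19 - 36219) = 1/(-688162/19) = -19/688162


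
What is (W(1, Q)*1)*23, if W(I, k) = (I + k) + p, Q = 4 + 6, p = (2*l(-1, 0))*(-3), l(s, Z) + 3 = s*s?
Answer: 529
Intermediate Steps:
l(s, Z) = -3 + s**2 (l(s, Z) = -3 + s*s = -3 + s**2)
p = 12 (p = (2*(-3 + (-1)**2))*(-3) = (2*(-3 + 1))*(-3) = (2*(-2))*(-3) = -4*(-3) = 12)
Q = 10
W(I, k) = 12 + I + k (W(I, k) = (I + k) + 12 = 12 + I + k)
(W(1, Q)*1)*23 = ((12 + 1 + 10)*1)*23 = (23*1)*23 = 23*23 = 529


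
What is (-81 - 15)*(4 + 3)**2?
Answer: -4704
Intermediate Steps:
(-81 - 15)*(4 + 3)**2 = -96*7**2 = -96*49 = -4704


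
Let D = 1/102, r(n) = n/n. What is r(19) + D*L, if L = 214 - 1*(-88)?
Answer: 202/51 ≈ 3.9608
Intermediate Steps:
r(n) = 1
D = 1/102 ≈ 0.0098039
L = 302 (L = 214 + 88 = 302)
r(19) + D*L = 1 + (1/102)*302 = 1 + 151/51 = 202/51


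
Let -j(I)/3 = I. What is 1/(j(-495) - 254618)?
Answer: -1/253133 ≈ -3.9505e-6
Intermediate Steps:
j(I) = -3*I
1/(j(-495) - 254618) = 1/(-3*(-495) - 254618) = 1/(1485 - 254618) = 1/(-253133) = -1/253133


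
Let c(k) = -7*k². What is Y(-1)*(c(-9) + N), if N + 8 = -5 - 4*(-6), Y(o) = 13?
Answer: -7228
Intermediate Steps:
N = 11 (N = -8 + (-5 - 4*(-6)) = -8 + (-5 + 24) = -8 + 19 = 11)
Y(-1)*(c(-9) + N) = 13*(-7*(-9)² + 11) = 13*(-7*81 + 11) = 13*(-567 + 11) = 13*(-556) = -7228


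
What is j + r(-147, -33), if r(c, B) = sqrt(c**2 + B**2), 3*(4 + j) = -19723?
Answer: -19735/3 + 3*sqrt(2522) ≈ -6427.7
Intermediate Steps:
j = -19735/3 (j = -4 + (1/3)*(-19723) = -4 - 19723/3 = -19735/3 ≈ -6578.3)
r(c, B) = sqrt(B**2 + c**2)
j + r(-147, -33) = -19735/3 + sqrt((-33)**2 + (-147)**2) = -19735/3 + sqrt(1089 + 21609) = -19735/3 + sqrt(22698) = -19735/3 + 3*sqrt(2522)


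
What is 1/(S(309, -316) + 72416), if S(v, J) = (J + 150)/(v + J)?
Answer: 7/507078 ≈ 1.3805e-5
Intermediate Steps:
S(v, J) = (150 + J)/(J + v)
1/(S(309, -316) + 72416) = 1/((150 - 316)/(-316 + 309) + 72416) = 1/(-166/(-7) + 72416) = 1/(-1/7*(-166) + 72416) = 1/(166/7 + 72416) = 1/(507078/7) = 7/507078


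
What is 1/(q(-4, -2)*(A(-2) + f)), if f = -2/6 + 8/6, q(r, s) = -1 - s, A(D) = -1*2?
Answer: -1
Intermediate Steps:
A(D) = -2
f = 1 (f = -2*1/6 + 8*(1/6) = -1/3 + 4/3 = 1)
1/(q(-4, -2)*(A(-2) + f)) = 1/((-1 - 1*(-2))*(-2 + 1)) = 1/((-1 + 2)*(-1)) = 1/(1*(-1)) = 1/(-1) = -1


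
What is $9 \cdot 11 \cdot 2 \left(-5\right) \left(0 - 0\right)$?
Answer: $0$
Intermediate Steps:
$9 \cdot 11 \cdot 2 \left(-5\right) \left(0 - 0\right) = 99 \left(- 10 \left(0 + 0\right)\right) = 99 \left(\left(-10\right) 0\right) = 99 \cdot 0 = 0$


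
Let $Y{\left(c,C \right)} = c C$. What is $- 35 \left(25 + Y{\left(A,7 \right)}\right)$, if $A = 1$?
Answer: $-1120$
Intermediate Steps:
$Y{\left(c,C \right)} = C c$
$- 35 \left(25 + Y{\left(A,7 \right)}\right) = - 35 \left(25 + 7 \cdot 1\right) = - 35 \left(25 + 7\right) = \left(-35\right) 32 = -1120$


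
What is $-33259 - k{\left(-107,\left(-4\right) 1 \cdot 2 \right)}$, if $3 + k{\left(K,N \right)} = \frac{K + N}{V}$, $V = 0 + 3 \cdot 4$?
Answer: $- \frac{398957}{12} \approx -33246.0$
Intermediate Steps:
$V = 12$ ($V = 0 + 12 = 12$)
$k{\left(K,N \right)} = -3 + \frac{K}{12} + \frac{N}{12}$ ($k{\left(K,N \right)} = -3 + \frac{K + N}{12} = -3 + \left(K + N\right) \frac{1}{12} = -3 + \left(\frac{K}{12} + \frac{N}{12}\right) = -3 + \frac{K}{12} + \frac{N}{12}$)
$-33259 - k{\left(-107,\left(-4\right) 1 \cdot 2 \right)} = -33259 - \left(-3 + \frac{1}{12} \left(-107\right) + \frac{\left(-4\right) 1 \cdot 2}{12}\right) = -33259 - \left(-3 - \frac{107}{12} + \frac{\left(-4\right) 2}{12}\right) = -33259 - \left(-3 - \frac{107}{12} + \frac{1}{12} \left(-8\right)\right) = -33259 - \left(-3 - \frac{107}{12} - \frac{2}{3}\right) = -33259 - - \frac{151}{12} = -33259 + \frac{151}{12} = - \frac{398957}{12}$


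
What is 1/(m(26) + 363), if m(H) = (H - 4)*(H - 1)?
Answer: 1/913 ≈ 0.0010953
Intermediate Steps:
m(H) = (-1 + H)*(-4 + H) (m(H) = (-4 + H)*(-1 + H) = (-1 + H)*(-4 + H))
1/(m(26) + 363) = 1/((4 + 26² - 5*26) + 363) = 1/((4 + 676 - 130) + 363) = 1/(550 + 363) = 1/913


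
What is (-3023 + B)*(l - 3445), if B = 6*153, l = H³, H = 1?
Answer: 7249620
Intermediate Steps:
l = 1 (l = 1³ = 1)
B = 918
(-3023 + B)*(l - 3445) = (-3023 + 918)*(1 - 3445) = -2105*(-3444) = 7249620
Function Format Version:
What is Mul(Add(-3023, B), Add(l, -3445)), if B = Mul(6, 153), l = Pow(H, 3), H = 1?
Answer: 7249620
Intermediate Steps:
l = 1 (l = Pow(1, 3) = 1)
B = 918
Mul(Add(-3023, B), Add(l, -3445)) = Mul(Add(-3023, 918), Add(1, -3445)) = Mul(-2105, -3444) = 7249620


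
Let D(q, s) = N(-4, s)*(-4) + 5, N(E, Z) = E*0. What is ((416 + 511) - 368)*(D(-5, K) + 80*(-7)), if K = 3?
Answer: -310245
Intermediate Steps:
N(E, Z) = 0
D(q, s) = 5 (D(q, s) = 0*(-4) + 5 = 0 + 5 = 5)
((416 + 511) - 368)*(D(-5, K) + 80*(-7)) = ((416 + 511) - 368)*(5 + 80*(-7)) = (927 - 368)*(5 - 560) = 559*(-555) = -310245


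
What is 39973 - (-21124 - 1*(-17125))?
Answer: 43972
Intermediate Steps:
39973 - (-21124 - 1*(-17125)) = 39973 - (-21124 + 17125) = 39973 - 1*(-3999) = 39973 + 3999 = 43972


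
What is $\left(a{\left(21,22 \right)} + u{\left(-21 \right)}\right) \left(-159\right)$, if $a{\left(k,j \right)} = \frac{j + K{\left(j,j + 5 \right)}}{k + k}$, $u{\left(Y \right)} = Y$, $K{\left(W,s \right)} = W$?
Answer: $\frac{22207}{7} \approx 3172.4$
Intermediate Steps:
$a{\left(k,j \right)} = \frac{j}{k}$ ($a{\left(k,j \right)} = \frac{j + j}{k + k} = \frac{2 j}{2 k} = 2 j \frac{1}{2 k} = \frac{j}{k}$)
$\left(a{\left(21,22 \right)} + u{\left(-21 \right)}\right) \left(-159\right) = \left(\frac{22}{21} - 21\right) \left(-159\right) = \left(- \frac{419}{21}\right) \left(-159\right) = \frac{22207}{7}$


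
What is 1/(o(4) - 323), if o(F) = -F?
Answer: -1/327 ≈ -0.0030581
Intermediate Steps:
1/(o(4) - 323) = 1/(-1*4 - 323) = 1/(-4 - 323) = 1/(-327) = -1/327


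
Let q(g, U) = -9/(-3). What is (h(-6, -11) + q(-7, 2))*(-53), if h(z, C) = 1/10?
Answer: -1643/10 ≈ -164.30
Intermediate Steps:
q(g, U) = 3 (q(g, U) = -9*(-⅓) = 3)
h(z, C) = ⅒
(h(-6, -11) + q(-7, 2))*(-53) = (⅒ + 3)*(-53) = (31/10)*(-53) = -1643/10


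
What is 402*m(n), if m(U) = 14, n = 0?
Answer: 5628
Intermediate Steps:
402*m(n) = 402*14 = 5628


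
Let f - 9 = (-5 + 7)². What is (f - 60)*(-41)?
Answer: 1927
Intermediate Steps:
f = 13 (f = 9 + (-5 + 7)² = 9 + 2² = 9 + 4 = 13)
(f - 60)*(-41) = (13 - 60)*(-41) = -47*(-41) = 1927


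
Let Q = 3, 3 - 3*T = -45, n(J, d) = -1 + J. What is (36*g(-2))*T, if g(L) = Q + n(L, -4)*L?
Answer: 5184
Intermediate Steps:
T = 16 (T = 1 - ⅓*(-45) = 1 + 15 = 16)
g(L) = 3 + L*(-1 + L) (g(L) = 3 + (-1 + L)*L = 3 + L*(-1 + L))
(36*g(-2))*T = (36*(3 - 2*(-1 - 2)))*16 = (36*(3 - 2*(-3)))*16 = (36*(3 + 6))*16 = (36*9)*16 = 324*16 = 5184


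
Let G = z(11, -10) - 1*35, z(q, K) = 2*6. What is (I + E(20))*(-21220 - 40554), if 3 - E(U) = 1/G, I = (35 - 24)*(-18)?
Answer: 276994616/23 ≈ 1.2043e+7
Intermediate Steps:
z(q, K) = 12
I = -198 (I = 11*(-18) = -198)
G = -23 (G = 12 - 1*35 = 12 - 35 = -23)
E(U) = 70/23 (E(U) = 3 - 1/(-23) = 3 - 1*(-1/23) = 3 + 1/23 = 70/23)
(I + E(20))*(-21220 - 40554) = (-198 + 70/23)*(-21220 - 40554) = -4484/23*(-61774) = 276994616/23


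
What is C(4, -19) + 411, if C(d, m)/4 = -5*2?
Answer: 371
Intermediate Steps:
C(d, m) = -40 (C(d, m) = 4*(-5*2) = 4*(-10) = -40)
C(4, -19) + 411 = -40 + 411 = 371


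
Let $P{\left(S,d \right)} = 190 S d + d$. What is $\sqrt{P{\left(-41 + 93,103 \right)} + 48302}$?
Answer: $\sqrt{1066045} \approx 1032.5$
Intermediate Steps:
$P{\left(S,d \right)} = d + 190 S d$ ($P{\left(S,d \right)} = 190 S d + d = d + 190 S d$)
$\sqrt{P{\left(-41 + 93,103 \right)} + 48302} = \sqrt{103 \left(1 + 190 \left(-41 + 93\right)\right) + 48302} = \sqrt{103 \left(1 + 190 \cdot 52\right) + 48302} = \sqrt{103 \left(1 + 9880\right) + 48302} = \sqrt{103 \cdot 9881 + 48302} = \sqrt{1017743 + 48302} = \sqrt{1066045}$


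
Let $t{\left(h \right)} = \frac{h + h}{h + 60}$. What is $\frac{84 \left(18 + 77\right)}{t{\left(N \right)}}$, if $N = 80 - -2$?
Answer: $\frac{283290}{41} \approx 6909.5$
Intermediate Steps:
$N = 82$ ($N = 80 + 2 = 82$)
$t{\left(h \right)} = \frac{2 h}{60 + h}$
$\frac{84 \left(18 + 77\right)}{t{\left(N \right)}} = \frac{84 \left(18 + 77\right)}{2 \cdot 82 \frac{1}{60 + 82}} = \frac{84 \cdot 95}{2 \cdot 82 \cdot \frac{1}{142}} = \frac{7980}{2 \cdot 82 \cdot \frac{1}{142}} = \frac{7980}{\frac{82}{71}} = 7980 \cdot \frac{71}{82} = \frac{283290}{41}$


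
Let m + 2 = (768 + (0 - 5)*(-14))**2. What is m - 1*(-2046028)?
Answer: 2748270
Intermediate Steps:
m = 702242 (m = -2 + (768 + (0 - 5)*(-14))**2 = -2 + (768 - 5*(-14))**2 = -2 + (768 + 70)**2 = -2 + 838**2 = -2 + 702244 = 702242)
m - 1*(-2046028) = 702242 - 1*(-2046028) = 702242 + 2046028 = 2748270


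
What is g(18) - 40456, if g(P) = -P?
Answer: -40474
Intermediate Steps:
g(18) - 40456 = -1*18 - 40456 = -18 - 40456 = -40474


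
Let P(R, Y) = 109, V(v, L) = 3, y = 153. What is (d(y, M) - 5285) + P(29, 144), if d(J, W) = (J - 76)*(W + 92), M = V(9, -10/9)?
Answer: 2139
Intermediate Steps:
M = 3
d(J, W) = (-76 + J)*(92 + W)
(d(y, M) - 5285) + P(29, 144) = ((-6992 - 76*3 + 92*153 + 153*3) - 5285) + 109 = ((-6992 - 228 + 14076 + 459) - 5285) + 109 = (7315 - 5285) + 109 = 2030 + 109 = 2139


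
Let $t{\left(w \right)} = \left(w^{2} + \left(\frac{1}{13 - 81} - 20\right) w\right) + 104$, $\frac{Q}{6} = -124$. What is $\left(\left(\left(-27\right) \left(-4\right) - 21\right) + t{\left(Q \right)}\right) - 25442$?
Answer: $\frac{9233991}{17} \approx 5.4318 \cdot 10^{5}$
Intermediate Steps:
$Q = -744$ ($Q = 6 \left(-124\right) = -744$)
$t{\left(w \right)} = 104 + w^{2} - \frac{1361 w}{68}$ ($t{\left(w \right)} = \left(w^{2} + \left(\frac{1}{-68} - 20\right) w\right) + 104 = \left(w^{2} + \left(- \frac{1}{68} - 20\right) w\right) + 104 = \left(w^{2} - \frac{1361 w}{68}\right) + 104 = 104 + w^{2} - \frac{1361 w}{68}$)
$\left(\left(\left(-27\right) \left(-4\right) - 21\right) + t{\left(Q \right)}\right) - 25442 = \left(\left(\left(-27\right) \left(-4\right) - 21\right) + \left(104 + \left(-744\right)^{2} - - \frac{253146}{17}\right)\right) - 25442 = \left(\left(108 - 21\right) + \left(104 + 553536 + \frac{253146}{17}\right)\right) - 25442 = \left(87 + \frac{9665026}{17}\right) - 25442 = \frac{9666505}{17} - 25442 = \frac{9233991}{17}$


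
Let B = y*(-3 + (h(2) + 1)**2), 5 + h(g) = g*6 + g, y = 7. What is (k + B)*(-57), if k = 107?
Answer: -44802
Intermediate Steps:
h(g) = -5 + 7*g (h(g) = -5 + (g*6 + g) = -5 + (6*g + g) = -5 + 7*g)
B = 679 (B = 7*(-3 + ((-5 + 7*2) + 1)**2) = 7*(-3 + ((-5 + 14) + 1)**2) = 7*(-3 + (9 + 1)**2) = 7*(-3 + 10**2) = 7*(-3 + 100) = 7*97 = 679)
(k + B)*(-57) = (107 + 679)*(-57) = 786*(-57) = -44802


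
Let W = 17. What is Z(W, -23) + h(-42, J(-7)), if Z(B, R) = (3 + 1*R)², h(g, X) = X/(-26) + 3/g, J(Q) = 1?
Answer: 36390/91 ≈ 399.89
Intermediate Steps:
h(g, X) = 3/g - X/26 (h(g, X) = X*(-1/26) + 3/g = -X/26 + 3/g = 3/g - X/26)
Z(B, R) = (3 + R)²
Z(W, -23) + h(-42, J(-7)) = (3 - 23)² + (3/(-42) - 1/26*1) = (-20)² + (3*(-1/42) - 1/26) = 400 + (-1/14 - 1/26) = 400 - 10/91 = 36390/91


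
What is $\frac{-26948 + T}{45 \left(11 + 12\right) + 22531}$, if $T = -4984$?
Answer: $- \frac{15966}{11783} \approx -1.355$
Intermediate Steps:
$\frac{-26948 + T}{45 \left(11 + 12\right) + 22531} = \frac{-26948 - 4984}{45 \left(11 + 12\right) + 22531} = - \frac{31932}{45 \cdot 23 + 22531} = - \frac{31932}{1035 + 22531} = - \frac{31932}{23566} = \left(-31932\right) \frac{1}{23566} = - \frac{15966}{11783}$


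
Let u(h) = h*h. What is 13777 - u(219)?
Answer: -34184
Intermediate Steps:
u(h) = h²
13777 - u(219) = 13777 - 1*219² = 13777 - 1*47961 = 13777 - 47961 = -34184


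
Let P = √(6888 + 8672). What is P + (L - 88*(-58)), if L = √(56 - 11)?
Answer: 5104 + 2*√3890 + 3*√5 ≈ 5235.4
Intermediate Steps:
P = 2*√3890 (P = √15560 = 2*√3890 ≈ 124.74)
L = 3*√5 (L = √45 = 3*√5 ≈ 6.7082)
P + (L - 88*(-58)) = 2*√3890 + (3*√5 - 88*(-58)) = 2*√3890 + (3*√5 + 5104) = 2*√3890 + (5104 + 3*√5) = 5104 + 2*√3890 + 3*√5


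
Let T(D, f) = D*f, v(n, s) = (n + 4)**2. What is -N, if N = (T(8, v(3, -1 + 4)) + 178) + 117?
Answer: -687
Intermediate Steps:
v(n, s) = (4 + n)**2
N = 687 (N = (8*(4 + 3)**2 + 178) + 117 = (8*7**2 + 178) + 117 = (8*49 + 178) + 117 = (392 + 178) + 117 = 570 + 117 = 687)
-N = -1*687 = -687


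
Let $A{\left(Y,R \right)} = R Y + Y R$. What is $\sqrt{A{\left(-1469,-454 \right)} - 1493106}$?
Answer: $i \sqrt{159254} \approx 399.07 i$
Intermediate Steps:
$A{\left(Y,R \right)} = 2 R Y$ ($A{\left(Y,R \right)} = R Y + R Y = 2 R Y$)
$\sqrt{A{\left(-1469,-454 \right)} - 1493106} = \sqrt{2 \left(-454\right) \left(-1469\right) - 1493106} = \sqrt{1333852 - 1493106} = \sqrt{-159254} = i \sqrt{159254}$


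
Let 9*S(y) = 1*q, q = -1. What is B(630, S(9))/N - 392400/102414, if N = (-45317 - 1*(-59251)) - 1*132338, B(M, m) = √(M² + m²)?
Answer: -65400/17069 - √32148901/1065636 ≈ -3.8368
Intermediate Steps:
S(y) = -⅑ (S(y) = (1*(-1))/9 = (⅑)*(-1) = -⅑)
N = -118404 (N = (-45317 + 59251) - 132338 = 13934 - 132338 = -118404)
B(630, S(9))/N - 392400/102414 = √(630² + (-⅑)²)/(-118404) - 392400/102414 = √(396900 + 1/81)*(-1/118404) - 392400*1/102414 = √(32148901/81)*(-1/118404) - 65400/17069 = (√32148901/9)*(-1/118404) - 65400/17069 = -√32148901/1065636 - 65400/17069 = -65400/17069 - √32148901/1065636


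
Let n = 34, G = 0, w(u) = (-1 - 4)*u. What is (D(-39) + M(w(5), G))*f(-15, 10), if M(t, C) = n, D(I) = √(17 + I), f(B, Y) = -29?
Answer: -986 - 29*I*√22 ≈ -986.0 - 136.02*I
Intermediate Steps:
w(u) = -5*u
M(t, C) = 34
(D(-39) + M(w(5), G))*f(-15, 10) = (√(17 - 39) + 34)*(-29) = (√(-22) + 34)*(-29) = (I*√22 + 34)*(-29) = (34 + I*√22)*(-29) = -986 - 29*I*√22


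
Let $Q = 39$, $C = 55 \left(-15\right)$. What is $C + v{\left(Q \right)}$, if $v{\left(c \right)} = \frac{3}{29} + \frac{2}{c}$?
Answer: $- \frac{932900}{1131} \approx -824.85$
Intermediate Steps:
$C = -825$
$v{\left(c \right)} = \frac{3}{29} + \frac{2}{c}$ ($v{\left(c \right)} = 3 \cdot \frac{1}{29} + \frac{2}{c} = \frac{3}{29} + \frac{2}{c}$)
$C + v{\left(Q \right)} = -825 + \left(\frac{3}{29} + \frac{2}{39}\right) = -825 + \frac{175}{1131} = - \frac{932900}{1131}$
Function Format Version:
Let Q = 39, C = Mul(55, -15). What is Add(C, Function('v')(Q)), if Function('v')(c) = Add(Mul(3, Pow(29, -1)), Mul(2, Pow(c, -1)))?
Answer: Rational(-932900, 1131) ≈ -824.85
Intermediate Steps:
C = -825
Function('v')(c) = Add(Rational(3, 29), Mul(2, Pow(c, -1))) (Function('v')(c) = Add(Mul(3, Rational(1, 29)), Mul(2, Pow(c, -1))) = Add(Rational(3, 29), Mul(2, Pow(c, -1))))
Add(C, Function('v')(Q)) = Add(-825, Add(Rational(3, 29), Mul(2, Pow(39, -1)))) = Add(-825, Add(Rational(3, 29), Mul(2, Rational(1, 39)))) = Add(-825, Add(Rational(3, 29), Rational(2, 39))) = Add(-825, Rational(175, 1131)) = Rational(-932900, 1131)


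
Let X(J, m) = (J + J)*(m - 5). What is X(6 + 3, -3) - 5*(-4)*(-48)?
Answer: -1104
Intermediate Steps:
X(J, m) = 2*J*(-5 + m) (X(J, m) = (2*J)*(-5 + m) = 2*J*(-5 + m))
X(6 + 3, -3) - 5*(-4)*(-48) = 2*(6 + 3)*(-5 - 3) - 5*(-4)*(-48) = 2*9*(-8) + 20*(-48) = -144 - 960 = -1104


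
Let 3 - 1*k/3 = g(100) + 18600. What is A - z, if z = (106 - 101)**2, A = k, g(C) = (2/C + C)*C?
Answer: -85822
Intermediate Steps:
g(C) = C*(C + 2/C) (g(C) = (C + 2/C)*C = C*(C + 2/C))
k = -85797 (k = 9 - 3*((2 + 100**2) + 18600) = 9 - 3*((2 + 10000) + 18600) = 9 - 3*(10002 + 18600) = 9 - 3*28602 = 9 - 85806 = -85797)
A = -85797
z = 25 (z = 5**2 = 25)
A - z = -85797 - 1*25 = -85797 - 25 = -85822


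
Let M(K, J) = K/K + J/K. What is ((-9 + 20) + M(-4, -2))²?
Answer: 625/4 ≈ 156.25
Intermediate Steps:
M(K, J) = 1 + J/K
((-9 + 20) + M(-4, -2))² = ((-9 + 20) + (-2 - 4)/(-4))² = (11 - ¼*(-6))² = (11 + 3/2)² = (25/2)² = 625/4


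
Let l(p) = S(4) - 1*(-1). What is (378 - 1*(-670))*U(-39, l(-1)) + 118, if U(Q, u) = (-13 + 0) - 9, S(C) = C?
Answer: -22938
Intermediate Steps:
l(p) = 5 (l(p) = 4 - 1*(-1) = 4 + 1 = 5)
U(Q, u) = -22 (U(Q, u) = -13 - 9 = -22)
(378 - 1*(-670))*U(-39, l(-1)) + 118 = (378 - 1*(-670))*(-22) + 118 = (378 + 670)*(-22) + 118 = 1048*(-22) + 118 = -23056 + 118 = -22938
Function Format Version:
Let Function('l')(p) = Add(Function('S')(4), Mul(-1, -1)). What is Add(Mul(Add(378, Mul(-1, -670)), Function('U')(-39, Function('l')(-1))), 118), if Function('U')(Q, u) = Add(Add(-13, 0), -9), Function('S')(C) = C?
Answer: -22938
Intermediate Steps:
Function('l')(p) = 5 (Function('l')(p) = Add(4, Mul(-1, -1)) = Add(4, 1) = 5)
Function('U')(Q, u) = -22 (Function('U')(Q, u) = Add(-13, -9) = -22)
Add(Mul(Add(378, Mul(-1, -670)), Function('U')(-39, Function('l')(-1))), 118) = Add(Mul(Add(378, Mul(-1, -670)), -22), 118) = Add(Mul(Add(378, 670), -22), 118) = Add(Mul(1048, -22), 118) = Add(-23056, 118) = -22938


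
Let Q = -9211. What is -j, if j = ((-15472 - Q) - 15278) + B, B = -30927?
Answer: 52466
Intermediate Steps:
j = -52466 (j = ((-15472 - 1*(-9211)) - 15278) - 30927 = ((-15472 + 9211) - 15278) - 30927 = (-6261 - 15278) - 30927 = -21539 - 30927 = -52466)
-j = -1*(-52466) = 52466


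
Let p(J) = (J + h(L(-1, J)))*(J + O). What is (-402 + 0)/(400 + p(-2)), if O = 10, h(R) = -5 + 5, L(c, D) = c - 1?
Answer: -67/64 ≈ -1.0469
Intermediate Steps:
L(c, D) = -1 + c
h(R) = 0
p(J) = J*(10 + J) (p(J) = (J + 0)*(J + 10) = J*(10 + J))
(-402 + 0)/(400 + p(-2)) = (-402 + 0)/(400 - 2*(10 - 2)) = -402/(400 - 2*8) = -402/(400 - 16) = -402/384 = -402*1/384 = -67/64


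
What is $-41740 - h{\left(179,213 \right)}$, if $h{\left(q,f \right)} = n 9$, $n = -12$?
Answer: $-41632$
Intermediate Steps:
$h{\left(q,f \right)} = -108$ ($h{\left(q,f \right)} = \left(-12\right) 9 = -108$)
$-41740 - h{\left(179,213 \right)} = -41740 - -108 = -41740 + 108 = -41632$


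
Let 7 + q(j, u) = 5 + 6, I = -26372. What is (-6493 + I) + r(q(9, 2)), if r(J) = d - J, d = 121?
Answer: -32748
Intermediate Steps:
q(j, u) = 4 (q(j, u) = -7 + (5 + 6) = -7 + 11 = 4)
r(J) = 121 - J
(-6493 + I) + r(q(9, 2)) = (-6493 - 26372) + (121 - 1*4) = -32865 + (121 - 4) = -32865 + 117 = -32748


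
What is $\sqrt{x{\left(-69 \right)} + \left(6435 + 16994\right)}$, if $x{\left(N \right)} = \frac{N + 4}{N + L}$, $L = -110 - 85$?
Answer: $\frac{\sqrt{408231186}}{132} \approx 153.07$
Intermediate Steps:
$L = -195$ ($L = -110 - 85 = -195$)
$x{\left(N \right)} = \frac{4 + N}{-195 + N}$ ($x{\left(N \right)} = \frac{N + 4}{N - 195} = \frac{4 + N}{-195 + N}$)
$\sqrt{x{\left(-69 \right)} + \left(6435 + 16994\right)} = \sqrt{\frac{4 - 69}{-195 - 69} + \left(6435 + 16994\right)} = \sqrt{\frac{1}{-264} \left(-65\right) + 23429} = \sqrt{\left(- \frac{1}{264}\right) \left(-65\right) + 23429} = \sqrt{\frac{65}{264} + 23429} = \sqrt{\frac{6185321}{264}} = \frac{\sqrt{408231186}}{132}$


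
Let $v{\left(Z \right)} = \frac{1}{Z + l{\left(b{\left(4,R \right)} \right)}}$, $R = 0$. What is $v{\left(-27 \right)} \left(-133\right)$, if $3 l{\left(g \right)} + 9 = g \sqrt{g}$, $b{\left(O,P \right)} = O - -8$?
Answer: $\frac{665}{118} + \frac{266 \sqrt{3}}{177} \approx 8.2386$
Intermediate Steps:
$b{\left(O,P \right)} = 8 + O$ ($b{\left(O,P \right)} = O + 8 = 8 + O$)
$l{\left(g \right)} = -3 + \frac{g^{\frac{3}{2}}}{3}$ ($l{\left(g \right)} = -3 + \frac{g \sqrt{g}}{3} = -3 + \frac{g^{\frac{3}{2}}}{3}$)
$v{\left(Z \right)} = \frac{1}{-3 + Z + 8 \sqrt{3}}$ ($v{\left(Z \right)} = \frac{1}{Z - \left(3 - \frac{\left(8 + 4\right)^{\frac{3}{2}}}{3}\right)} = \frac{1}{Z - \left(3 - \frac{12^{\frac{3}{2}}}{3}\right)} = \frac{1}{Z - \left(3 - \frac{24 \sqrt{3}}{3}\right)} = \frac{1}{Z - \left(3 - 8 \sqrt{3}\right)} = \frac{1}{-3 + Z + 8 \sqrt{3}}$)
$v{\left(-27 \right)} \left(-133\right) = \frac{1}{-3 - 27 + 8 \sqrt{3}} \left(-133\right) = \frac{1}{-30 + 8 \sqrt{3}} \left(-133\right) = - \frac{133}{-30 + 8 \sqrt{3}}$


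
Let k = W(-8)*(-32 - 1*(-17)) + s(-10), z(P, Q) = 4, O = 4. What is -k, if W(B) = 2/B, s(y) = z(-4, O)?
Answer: -31/4 ≈ -7.7500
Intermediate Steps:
s(y) = 4
k = 31/4 (k = (2/(-8))*(-32 - 1*(-17)) + 4 = (2*(-⅛))*(-32 + 17) + 4 = -¼*(-15) + 4 = 15/4 + 4 = 31/4 ≈ 7.7500)
-k = -1*31/4 = -31/4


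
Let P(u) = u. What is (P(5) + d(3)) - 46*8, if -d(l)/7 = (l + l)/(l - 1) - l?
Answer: -363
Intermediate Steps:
d(l) = 7*l - 14*l/(-1 + l) (d(l) = -7*((l + l)/(l - 1) - l) = -7*((2*l)/(-1 + l) - l) = -7*(2*l/(-1 + l) - l) = -7*(-l + 2*l/(-1 + l)) = 7*l - 14*l/(-1 + l))
(P(5) + d(3)) - 46*8 = (5 + 7*3*(-3 + 3)/(-1 + 3)) - 46*8 = (5 + 7*3*0/2) - 368 = (5 + 7*3*(½)*0) - 368 = (5 + 0) - 368 = 5 - 368 = -363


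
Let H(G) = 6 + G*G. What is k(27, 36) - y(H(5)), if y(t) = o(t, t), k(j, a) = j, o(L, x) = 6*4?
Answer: 3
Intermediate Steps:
o(L, x) = 24
H(G) = 6 + G**2
y(t) = 24
k(27, 36) - y(H(5)) = 27 - 1*24 = 27 - 24 = 3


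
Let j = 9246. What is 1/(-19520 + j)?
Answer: -1/10274 ≈ -9.7333e-5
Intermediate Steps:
1/(-19520 + j) = 1/(-19520 + 9246) = 1/(-10274) = -1/10274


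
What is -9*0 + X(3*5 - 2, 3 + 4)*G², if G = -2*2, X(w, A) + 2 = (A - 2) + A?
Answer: 160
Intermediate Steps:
X(w, A) = -4 + 2*A (X(w, A) = -2 + ((A - 2) + A) = -2 + ((-2 + A) + A) = -2 + (-2 + 2*A) = -4 + 2*A)
G = -4
-9*0 + X(3*5 - 2, 3 + 4)*G² = -9*0 + (-4 + 2*(3 + 4))*(-4)² = 0 + (-4 + 2*7)*16 = 0 + (-4 + 14)*16 = 0 + 10*16 = 0 + 160 = 160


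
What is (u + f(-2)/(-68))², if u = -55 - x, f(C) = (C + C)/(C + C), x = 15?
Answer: 22667121/4624 ≈ 4902.1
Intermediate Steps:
f(C) = 1 (f(C) = (2*C)/((2*C)) = (2*C)*(1/(2*C)) = 1)
u = -70 (u = -55 - 1*15 = -55 - 15 = -70)
(u + f(-2)/(-68))² = (-70 + 1/(-68))² = (-70 + 1*(-1/68))² = (-70 - 1/68)² = (-4761/68)² = 22667121/4624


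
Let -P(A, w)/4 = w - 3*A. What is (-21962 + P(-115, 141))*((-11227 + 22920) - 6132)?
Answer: -132941266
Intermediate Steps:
P(A, w) = -4*w + 12*A (P(A, w) = -4*(w - 3*A) = -4*w + 12*A)
(-21962 + P(-115, 141))*((-11227 + 22920) - 6132) = (-21962 + (-4*141 + 12*(-115)))*((-11227 + 22920) - 6132) = (-21962 + (-564 - 1380))*(11693 - 6132) = (-21962 - 1944)*5561 = -23906*5561 = -132941266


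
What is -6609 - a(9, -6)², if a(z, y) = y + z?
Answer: -6618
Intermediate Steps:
-6609 - a(9, -6)² = -6609 - (-6 + 9)² = -6609 - 1*3² = -6609 - 1*9 = -6609 - 9 = -6618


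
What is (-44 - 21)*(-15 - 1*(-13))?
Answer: 130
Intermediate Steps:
(-44 - 21)*(-15 - 1*(-13)) = -65*(-15 + 13) = -65*(-2) = 130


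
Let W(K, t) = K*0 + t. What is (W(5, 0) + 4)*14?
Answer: 56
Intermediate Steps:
W(K, t) = t (W(K, t) = 0 + t = t)
(W(5, 0) + 4)*14 = (0 + 4)*14 = 4*14 = 56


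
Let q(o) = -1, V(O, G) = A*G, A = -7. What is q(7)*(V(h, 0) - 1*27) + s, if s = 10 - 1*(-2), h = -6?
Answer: 39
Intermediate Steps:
V(O, G) = -7*G
s = 12 (s = 10 + 2 = 12)
q(7)*(V(h, 0) - 1*27) + s = -(-7*0 - 1*27) + 12 = -(0 - 27) + 12 = -1*(-27) + 12 = 27 + 12 = 39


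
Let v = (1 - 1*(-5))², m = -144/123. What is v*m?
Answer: -1728/41 ≈ -42.146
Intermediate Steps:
m = -48/41 (m = -144*1/123 = -48/41 ≈ -1.1707)
v = 36 (v = (1 + 5)² = 6² = 36)
v*m = 36*(-48/41) = -1728/41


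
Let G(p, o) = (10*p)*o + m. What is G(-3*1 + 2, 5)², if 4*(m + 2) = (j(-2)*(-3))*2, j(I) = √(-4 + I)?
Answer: 5381/2 + 156*I*√6 ≈ 2690.5 + 382.12*I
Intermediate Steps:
m = -2 - 3*I*√6/2 (m = -2 + ((√(-4 - 2)*(-3))*2)/4 = -2 + ((√(-6)*(-3))*2)/4 = -2 + (((I*√6)*(-3))*2)/4 = -2 + (-3*I*√6*2)/4 = -2 + (-6*I*√6)/4 = -2 - 3*I*√6/2 ≈ -2.0 - 3.6742*I)
G(p, o) = -2 + 10*o*p - 3*I*√6/2 (G(p, o) = (10*p)*o + (-2 - 3*I*√6/2) = 10*o*p + (-2 - 3*I*√6/2) = -2 + 10*o*p - 3*I*√6/2)
G(-3*1 + 2, 5)² = (-2 + 10*5*(-3*1 + 2) - 3*I*√6/2)² = (-2 + 10*5*(-3 + 2) - 3*I*√6/2)² = (-2 + 10*5*(-1) - 3*I*√6/2)² = (-2 - 50 - 3*I*√6/2)² = (-52 - 3*I*√6/2)²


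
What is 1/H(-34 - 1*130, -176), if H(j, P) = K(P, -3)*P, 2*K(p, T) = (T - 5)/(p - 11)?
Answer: -17/64 ≈ -0.26563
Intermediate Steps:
K(p, T) = (-5 + T)/(2*(-11 + p)) (K(p, T) = ((T - 5)/(p - 11))/2 = ((-5 + T)/(-11 + p))/2 = (-5 + T)/(2*(-11 + p)))
H(j, P) = -4*P/(-11 + P) (H(j, P) = ((-5 - 3)/(2*(-11 + P)))*P = ((½)*(-8)/(-11 + P))*P = (-4/(-11 + P))*P = -4*P/(-11 + P))
1/H(-34 - 1*130, -176) = 1/(-4*(-176)/(-11 - 176)) = 1/(-4*(-176)/(-187)) = 1/(-4*(-176)*(-1/187)) = 1/(-64/17) = -17/64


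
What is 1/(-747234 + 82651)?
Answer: -1/664583 ≈ -1.5047e-6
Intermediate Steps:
1/(-747234 + 82651) = 1/(-664583) = -1/664583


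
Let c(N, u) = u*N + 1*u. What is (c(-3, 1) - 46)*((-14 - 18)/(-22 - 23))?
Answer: -512/15 ≈ -34.133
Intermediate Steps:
c(N, u) = u + N*u (c(N, u) = N*u + u = u + N*u)
(c(-3, 1) - 46)*((-14 - 18)/(-22 - 23)) = (1*(1 - 3) - 46)*((-14 - 18)/(-22 - 23)) = (1*(-2) - 46)*(-32/(-45)) = (-2 - 46)*(-32*(-1/45)) = -48*32/45 = -512/15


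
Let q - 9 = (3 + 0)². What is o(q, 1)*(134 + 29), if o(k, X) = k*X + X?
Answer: 3097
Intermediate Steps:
q = 18 (q = 9 + (3 + 0)² = 9 + 3² = 9 + 9 = 18)
o(k, X) = X + X*k (o(k, X) = X*k + X = X + X*k)
o(q, 1)*(134 + 29) = (1*(1 + 18))*(134 + 29) = (1*19)*163 = 19*163 = 3097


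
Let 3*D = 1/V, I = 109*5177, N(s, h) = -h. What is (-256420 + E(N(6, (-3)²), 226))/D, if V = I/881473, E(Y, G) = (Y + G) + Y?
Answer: -433735914348/881473 ≈ -4.9206e+5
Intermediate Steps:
E(Y, G) = G + 2*Y (E(Y, G) = (G + Y) + Y = G + 2*Y)
I = 564293
V = 564293/881473 ≈ 0.64017
D = 881473/1692879 (D = 1/(3*(564293/881473)) = (⅓)*(881473/564293) = 881473/1692879 ≈ 0.52069)
(-256420 + E(N(6, (-3)²), 226))/D = (-256420 + (226 + 2*(-1*(-3)²)))/(881473/1692879) = (-256420 + (226 + 2*(-1*9)))*(1692879/881473) = (-256420 + (226 + 2*(-9)))*(1692879/881473) = (-256420 + (226 - 18))*(1692879/881473) = (-256420 + 208)*(1692879/881473) = -256212*1692879/881473 = -433735914348/881473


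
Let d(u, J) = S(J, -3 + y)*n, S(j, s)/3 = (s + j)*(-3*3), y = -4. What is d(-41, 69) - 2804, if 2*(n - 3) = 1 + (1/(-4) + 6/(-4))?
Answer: -28793/4 ≈ -7198.3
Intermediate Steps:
S(j, s) = -27*j - 27*s (S(j, s) = 3*((s + j)*(-3*3)) = 3*((j + s)*(-9)) = 3*(-9*j - 9*s) = -27*j - 27*s)
n = 21/8 (n = 3 + (1 + (1/(-4) + 6/(-4)))/2 = 3 + (1 + (1*(-¼) + 6*(-¼)))/2 = 3 + (1 + (-¼ - 3/2))/2 = 3 + (1 - 7/4)/2 = 3 + (½)*(-¾) = 3 - 3/8 = 21/8 ≈ 2.6250)
d(u, J) = 3969/8 - 567*J/8 (d(u, J) = (-27*J - 27*(-3 - 4))*(21/8) = (-27*J - 27*(-7))*(21/8) = (-27*J + 189)*(21/8) = (189 - 27*J)*(21/8) = 3969/8 - 567*J/8)
d(-41, 69) - 2804 = (3969/8 - 567/8*69) - 2804 = (3969/8 - 39123/8) - 2804 = -17577/4 - 2804 = -28793/4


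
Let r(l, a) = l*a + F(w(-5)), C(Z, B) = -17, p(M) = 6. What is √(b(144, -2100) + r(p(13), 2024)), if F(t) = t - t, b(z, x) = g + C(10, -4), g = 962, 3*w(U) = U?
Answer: √13089 ≈ 114.41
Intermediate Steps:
w(U) = U/3
b(z, x) = 945 (b(z, x) = 962 - 17 = 945)
F(t) = 0
r(l, a) = a*l (r(l, a) = l*a + 0 = a*l + 0 = a*l)
√(b(144, -2100) + r(p(13), 2024)) = √(945 + 2024*6) = √(945 + 12144) = √13089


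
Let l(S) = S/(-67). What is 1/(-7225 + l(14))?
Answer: -67/484089 ≈ -0.00013840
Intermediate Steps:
l(S) = -S/67 (l(S) = S*(-1/67) = -S/67)
1/(-7225 + l(14)) = 1/(-7225 - 1/67*14) = 1/(-7225 - 14/67) = 1/(-484089/67) = -67/484089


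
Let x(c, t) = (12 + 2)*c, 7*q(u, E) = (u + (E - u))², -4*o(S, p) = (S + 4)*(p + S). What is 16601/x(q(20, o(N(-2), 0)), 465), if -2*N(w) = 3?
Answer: 2124928/225 ≈ 9444.1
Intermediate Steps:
N(w) = -3/2 (N(w) = -½*3 = -3/2)
o(S, p) = -(4 + S)*(S + p)/4 (o(S, p) = -(S + 4)*(p + S)/4 = -(4 + S)*(S + p)/4)
q(u, E) = E²/7 (q(u, E) = (u + (E - u))²/7 = E²/7)
x(c, t) = 14*c
16601/x(q(20, o(N(-2), 0)), 465) = 16601/((14*((-1*(-3/2) - 1*0 - (-3/2)²/4 - ¼*(-3/2)*0)²/7))) = 16601/((14*((3/2 + 0 - ¼*9/4 + 0)²/7))) = 16601/((14*((3/2 + 0 - 9/16 + 0)²/7))) = 16601/((14*((15/16)²/7))) = 16601/((14*((⅐)*(225/256)))) = 16601/((14*(225/1792))) = 16601/(225/128) = 16601*(128/225) = 2124928/225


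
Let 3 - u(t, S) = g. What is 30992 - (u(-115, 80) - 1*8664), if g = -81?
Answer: 39572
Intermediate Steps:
u(t, S) = 84 (u(t, S) = 3 - 1*(-81) = 3 + 81 = 84)
30992 - (u(-115, 80) - 1*8664) = 30992 - (84 - 1*8664) = 30992 - (84 - 8664) = 30992 - 1*(-8580) = 30992 + 8580 = 39572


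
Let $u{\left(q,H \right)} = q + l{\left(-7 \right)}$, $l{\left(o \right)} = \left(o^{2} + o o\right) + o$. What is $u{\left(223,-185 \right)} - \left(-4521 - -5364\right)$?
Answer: $-529$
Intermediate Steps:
$l{\left(o \right)} = o + 2 o^{2}$ ($l{\left(o \right)} = \left(o^{2} + o^{2}\right) + o = 2 o^{2} + o = o + 2 o^{2}$)
$u{\left(q,H \right)} = 91 + q$ ($u{\left(q,H \right)} = q - 7 \left(1 + 2 \left(-7\right)\right) = q - 7 \left(1 - 14\right) = q - -91 = q + 91 = 91 + q$)
$u{\left(223,-185 \right)} - \left(-4521 - -5364\right) = \left(91 + 223\right) - \left(-4521 - -5364\right) = 314 - \left(-4521 + 5364\right) = 314 - 843 = -529$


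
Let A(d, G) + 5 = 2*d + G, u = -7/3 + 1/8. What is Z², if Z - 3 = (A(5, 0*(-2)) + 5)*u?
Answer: 52441/144 ≈ 364.17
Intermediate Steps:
u = -53/24 (u = -7*⅓ + 1*(⅛) = -7/3 + ⅛ = -53/24 ≈ -2.2083)
A(d, G) = -5 + G + 2*d (A(d, G) = -5 + (2*d + G) = -5 + (G + 2*d) = -5 + G + 2*d)
Z = -229/12 (Z = 3 + ((-5 + 0*(-2) + 2*5) + 5)*(-53/24) = 3 + ((-5 + 0 + 10) + 5)*(-53/24) = 3 + (5 + 5)*(-53/24) = 3 + 10*(-53/24) = 3 - 265/12 = -229/12 ≈ -19.083)
Z² = (-229/12)² = 52441/144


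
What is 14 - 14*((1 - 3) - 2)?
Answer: 70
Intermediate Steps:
14 - 14*((1 - 3) - 2) = 14 - 14*(-2 - 2) = 14 - 14*(-4) = 14 + 56 = 70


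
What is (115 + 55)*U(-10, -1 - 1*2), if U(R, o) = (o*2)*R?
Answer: 10200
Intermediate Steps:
U(R, o) = 2*R*o (U(R, o) = (2*o)*R = 2*R*o)
(115 + 55)*U(-10, -1 - 1*2) = (115 + 55)*(2*(-10)*(-1 - 1*2)) = 170*(2*(-10)*(-1 - 2)) = 170*(2*(-10)*(-3)) = 170*60 = 10200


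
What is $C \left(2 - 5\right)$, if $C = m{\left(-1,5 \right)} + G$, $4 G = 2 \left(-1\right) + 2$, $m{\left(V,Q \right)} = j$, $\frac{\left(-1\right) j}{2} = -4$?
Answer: $-24$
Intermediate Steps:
$j = 8$ ($j = \left(-2\right) \left(-4\right) = 8$)
$m{\left(V,Q \right)} = 8$
$G = 0$ ($G = \frac{2 \left(-1\right) + 2}{4} = \frac{-2 + 2}{4} = \frac{1}{4} \cdot 0 = 0$)
$C = 8$ ($C = 8 + 0 = 8$)
$C \left(2 - 5\right) = 8 \left(2 - 5\right) = 8 \left(-3\right) = -24$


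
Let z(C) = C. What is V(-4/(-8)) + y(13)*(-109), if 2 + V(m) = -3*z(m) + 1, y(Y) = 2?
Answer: -441/2 ≈ -220.50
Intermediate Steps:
V(m) = -1 - 3*m (V(m) = -2 + (-3*m + 1) = -2 + (1 - 3*m) = -1 - 3*m)
V(-4/(-8)) + y(13)*(-109) = (-1 - (-12)/(-8)) + 2*(-109) = (-1 - (-12)*(-1)/8) - 218 = (-1 - 3*1/2) - 218 = (-1 - 3/2) - 218 = -5/2 - 218 = -441/2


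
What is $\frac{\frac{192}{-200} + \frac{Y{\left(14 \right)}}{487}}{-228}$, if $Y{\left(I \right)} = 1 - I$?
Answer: $\frac{12013}{2775900} \approx 0.0043276$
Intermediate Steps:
$\frac{\frac{192}{-200} + \frac{Y{\left(14 \right)}}{487}}{-228} = \frac{\frac{192}{-200} + \frac{1 - 14}{487}}{-228} = \left(192 \left(- \frac{1}{200}\right) + \left(1 - 14\right) \frac{1}{487}\right) \left(- \frac{1}{228}\right) = \left(- \frac{24}{25} - \frac{13}{487}\right) \left(- \frac{1}{228}\right) = \left(- \frac{12013}{12175}\right) \left(- \frac{1}{228}\right) = \frac{12013}{2775900}$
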